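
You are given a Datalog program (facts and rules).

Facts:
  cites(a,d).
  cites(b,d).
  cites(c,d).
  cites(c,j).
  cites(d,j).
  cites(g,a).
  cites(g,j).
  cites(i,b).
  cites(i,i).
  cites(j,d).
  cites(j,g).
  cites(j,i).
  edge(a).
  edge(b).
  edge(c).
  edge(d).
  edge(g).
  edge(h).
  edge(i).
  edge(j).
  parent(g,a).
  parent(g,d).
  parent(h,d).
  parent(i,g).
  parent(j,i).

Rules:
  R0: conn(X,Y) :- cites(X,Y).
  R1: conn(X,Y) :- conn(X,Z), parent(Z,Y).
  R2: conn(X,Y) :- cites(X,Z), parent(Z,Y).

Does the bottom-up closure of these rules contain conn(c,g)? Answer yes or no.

round 1: derive conn(a,d) via R0 from cites(a,d)
round 1: derive conn(b,d) via R0 from cites(b,d)
round 1: derive conn(c,d) via R0 from cites(c,d)
round 1: derive conn(c,j) via R0 from cites(c,j)
round 1: derive conn(d,j) via R0 from cites(d,j)
round 1: derive conn(g,a) via R0 from cites(g,a)
round 1: derive conn(g,j) via R0 from cites(g,j)
round 1: derive conn(i,b) via R0 from cites(i,b)
round 1: derive conn(i,i) via R0 from cites(i,i)
round 1: derive conn(j,d) via R0 from cites(j,d)
round 1: derive conn(j,g) via R0 from cites(j,g)
round 1: derive conn(j,i) via R0 from cites(j,i)
round 1: derive conn(c,i) via R2 from cites(c,j), parent(j,i)
round 1: derive conn(d,i) via R2 from cites(d,j), parent(j,i)
round 1: derive conn(g,i) via R2 from cites(g,j), parent(j,i)
round 1: derive conn(i,g) via R2 from cites(i,i), parent(i,g)
round 1: derive conn(j,a) via R2 from cites(j,g), parent(g,a)
round 2: derive conn(c,g) via R1 from conn(c,i), parent(i,g)
round 2: derive conn(d,g) via R1 from conn(d,i), parent(i,g)
round 2: derive conn(g,g) via R1 from conn(g,i), parent(i,g)
round 2: derive conn(i,a) via R1 from conn(i,g), parent(g,a)
round 2: derive conn(i,d) via R1 from conn(i,g), parent(g,d)
round 3: derive conn(c,a) via R1 from conn(c,g), parent(g,a)
round 3: derive conn(d,a) via R1 from conn(d,g), parent(g,a)
round 3: derive conn(d,d) via R1 from conn(d,g), parent(g,d)
round 3: derive conn(g,d) via R1 from conn(g,g), parent(g,d)

yes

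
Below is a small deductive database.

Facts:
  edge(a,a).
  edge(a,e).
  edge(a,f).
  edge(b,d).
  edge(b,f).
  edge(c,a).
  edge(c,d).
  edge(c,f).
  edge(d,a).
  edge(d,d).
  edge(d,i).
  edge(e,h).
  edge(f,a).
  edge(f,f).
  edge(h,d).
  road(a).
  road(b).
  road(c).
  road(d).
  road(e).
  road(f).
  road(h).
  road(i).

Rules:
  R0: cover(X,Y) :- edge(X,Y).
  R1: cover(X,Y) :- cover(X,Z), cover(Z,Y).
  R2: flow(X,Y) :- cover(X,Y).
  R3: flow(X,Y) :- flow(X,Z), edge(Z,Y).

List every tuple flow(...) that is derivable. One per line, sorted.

flow(a,a)
flow(a,d)
flow(a,e)
flow(a,f)
flow(a,h)
flow(a,i)
flow(b,a)
flow(b,d)
flow(b,e)
flow(b,f)
flow(b,h)
flow(b,i)
flow(c,a)
flow(c,d)
flow(c,e)
flow(c,f)
flow(c,h)
flow(c,i)
flow(d,a)
flow(d,d)
flow(d,e)
flow(d,f)
flow(d,h)
flow(d,i)
flow(e,a)
flow(e,d)
flow(e,e)
flow(e,f)
flow(e,h)
flow(e,i)
flow(f,a)
flow(f,d)
flow(f,e)
flow(f,f)
flow(f,h)
flow(f,i)
flow(h,a)
flow(h,d)
flow(h,e)
flow(h,f)
flow(h,h)
flow(h,i)

round 1: derive cover(a,a) via R0 from edge(a,a)
round 1: derive cover(a,e) via R0 from edge(a,e)
round 1: derive cover(a,f) via R0 from edge(a,f)
round 1: derive cover(b,d) via R0 from edge(b,d)
round 1: derive cover(b,f) via R0 from edge(b,f)
round 1: derive cover(c,a) via R0 from edge(c,a)
round 1: derive cover(c,d) via R0 from edge(c,d)
round 1: derive cover(c,f) via R0 from edge(c,f)
round 1: derive cover(d,a) via R0 from edge(d,a)
round 1: derive cover(d,d) via R0 from edge(d,d)
round 1: derive cover(d,i) via R0 from edge(d,i)
round 1: derive cover(e,h) via R0 from edge(e,h)
round 1: derive cover(f,a) via R0 from edge(f,a)
round 1: derive cover(f,f) via R0 from edge(f,f)
round 1: derive cover(h,d) via R0 from edge(h,d)
round 2: derive cover(a,h) via R1 from cover(a,e), cover(e,h)
round 2: derive cover(b,a) via R1 from cover(b,d), cover(d,a)
round 2: derive cover(b,i) via R1 from cover(b,d), cover(d,i)
round 2: derive cover(c,e) via R1 from cover(c,a), cover(a,e)
round 2: derive cover(c,i) via R1 from cover(c,d), cover(d,i)
round 2: derive cover(d,e) via R1 from cover(d,a), cover(a,e)
round 2: derive cover(d,f) via R1 from cover(d,a), cover(a,f)
round 2: derive cover(e,d) via R1 from cover(e,h), cover(h,d)
round 2: derive cover(f,e) via R1 from cover(f,a), cover(a,e)
round 2: derive cover(h,a) via R1 from cover(h,d), cover(d,a)
round 2: derive cover(h,i) via R1 from cover(h,d), cover(d,i)
round 2: derive flow(a,a) via R2 from cover(a,a)
round 2: derive flow(a,e) via R2 from cover(a,e)
round 2: derive flow(a,f) via R2 from cover(a,f)
round 2: derive flow(b,d) via R2 from cover(b,d)
round 2: derive flow(b,f) via R2 from cover(b,f)
round 2: derive flow(c,a) via R2 from cover(c,a)
round 2: derive flow(c,d) via R2 from cover(c,d)
round 2: derive flow(c,f) via R2 from cover(c,f)
round 2: derive flow(d,a) via R2 from cover(d,a)
round 2: derive flow(d,d) via R2 from cover(d,d)
round 2: derive flow(d,i) via R2 from cover(d,i)
round 2: derive flow(e,h) via R2 from cover(e,h)
round 2: derive flow(f,a) via R2 from cover(f,a)
round 2: derive flow(f,f) via R2 from cover(f,f)
round 2: derive flow(h,d) via R2 from cover(h,d)
round 3: derive cover(a,d) via R1 from cover(a,e), cover(e,d)
round 3: derive cover(a,i) via R1 from cover(a,h), cover(h,i)
round 3: derive cover(b,e) via R1 from cover(b,a), cover(a,e)
round 3: derive cover(b,h) via R1 from cover(b,a), cover(a,h)
round 3: derive cover(c,h) via R1 from cover(c,a), cover(a,h)
round 3: derive cover(d,h) via R1 from cover(d,a), cover(a,h)
round 3: derive cover(e,a) via R1 from cover(e,d), cover(d,a)
round 3: derive cover(e,e) via R1 from cover(e,d), cover(d,e)
round 3: derive cover(e,f) via R1 from cover(e,d), cover(d,f)
round 3: derive cover(e,i) via R1 from cover(e,d), cover(d,i)
round 3: derive cover(f,d) via R1 from cover(f,e), cover(e,d)
round 3: derive cover(f,h) via R1 from cover(f,a), cover(a,h)
round 3: derive cover(h,e) via R1 from cover(h,a), cover(a,e)
round 3: derive cover(h,f) via R1 from cover(h,a), cover(a,f)
round 3: derive cover(h,h) via R1 from cover(h,a), cover(a,h)
round 3: derive flow(a,h) via R2 from cover(a,h)
round 3: derive flow(b,a) via R2 from cover(b,a)
round 3: derive flow(b,i) via R2 from cover(b,i)
round 3: derive flow(c,e) via R2 from cover(c,e)
round 3: derive flow(c,i) via R2 from cover(c,i)
round 3: derive flow(d,e) via R2 from cover(d,e)
round 3: derive flow(d,f) via R2 from cover(d,f)
round 3: derive flow(e,d) via R2 from cover(e,d)
round 3: derive flow(f,e) via R2 from cover(f,e)
round 3: derive flow(h,a) via R2 from cover(h,a)
round 3: derive flow(h,i) via R2 from cover(h,i)
round 4: derive cover(f,i) via R1 from cover(f,a), cover(a,i)
round 4: derive flow(a,d) via R2 from cover(a,d)
round 4: derive flow(a,i) via R2 from cover(a,i)
round 4: derive flow(b,e) via R2 from cover(b,e)
round 4: derive flow(b,h) via R2 from cover(b,h)
round 4: derive flow(c,h) via R2 from cover(c,h)
round 4: derive flow(d,h) via R2 from cover(d,h)
round 4: derive flow(e,a) via R2 from cover(e,a)
round 4: derive flow(e,e) via R2 from cover(e,e)
round 4: derive flow(e,f) via R2 from cover(e,f)
round 4: derive flow(e,i) via R2 from cover(e,i)
round 4: derive flow(f,d) via R2 from cover(f,d)
round 4: derive flow(f,h) via R2 from cover(f,h)
round 4: derive flow(h,e) via R2 from cover(h,e)
round 4: derive flow(h,f) via R2 from cover(h,f)
round 4: derive flow(h,h) via R2 from cover(h,h)
round 5: derive flow(f,i) via R2 from cover(f,i)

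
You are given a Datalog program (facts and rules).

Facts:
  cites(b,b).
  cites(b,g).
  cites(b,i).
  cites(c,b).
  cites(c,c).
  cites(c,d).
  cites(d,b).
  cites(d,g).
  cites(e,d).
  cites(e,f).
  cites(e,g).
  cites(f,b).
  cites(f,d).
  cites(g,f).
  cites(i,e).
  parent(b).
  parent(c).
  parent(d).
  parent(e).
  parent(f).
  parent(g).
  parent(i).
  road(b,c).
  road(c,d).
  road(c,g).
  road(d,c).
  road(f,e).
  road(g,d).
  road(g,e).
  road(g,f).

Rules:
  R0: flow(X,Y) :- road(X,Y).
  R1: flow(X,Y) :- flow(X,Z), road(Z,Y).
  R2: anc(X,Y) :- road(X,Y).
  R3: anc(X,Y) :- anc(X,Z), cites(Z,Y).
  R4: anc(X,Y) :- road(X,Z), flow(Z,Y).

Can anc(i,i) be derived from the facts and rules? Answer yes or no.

no

round 1: derive flow(b,c) via R0 from road(b,c)
round 1: derive flow(c,d) via R0 from road(c,d)
round 1: derive flow(c,g) via R0 from road(c,g)
round 1: derive flow(d,c) via R0 from road(d,c)
round 1: derive flow(f,e) via R0 from road(f,e)
round 1: derive flow(g,d) via R0 from road(g,d)
round 1: derive flow(g,e) via R0 from road(g,e)
round 1: derive flow(g,f) via R0 from road(g,f)
round 1: derive anc(b,c) via R2 from road(b,c)
round 1: derive anc(c,d) via R2 from road(c,d)
round 1: derive anc(c,g) via R2 from road(c,g)
round 1: derive anc(d,c) via R2 from road(d,c)
round 1: derive anc(f,e) via R2 from road(f,e)
round 1: derive anc(g,d) via R2 from road(g,d)
round 1: derive anc(g,e) via R2 from road(g,e)
round 1: derive anc(g,f) via R2 from road(g,f)
round 2: derive flow(b,d) via R1 from flow(b,c), road(c,d)
round 2: derive flow(b,g) via R1 from flow(b,c), road(c,g)
round 2: derive flow(c,c) via R1 from flow(c,d), road(d,c)
round 2: derive flow(c,e) via R1 from flow(c,g), road(g,e)
round 2: derive flow(c,f) via R1 from flow(c,g), road(g,f)
round 2: derive flow(d,d) via R1 from flow(d,c), road(c,d)
round 2: derive flow(d,g) via R1 from flow(d,c), road(c,g)
round 2: derive flow(g,c) via R1 from flow(g,d), road(d,c)
round 2: derive anc(b,b) via R3 from anc(b,c), cites(c,b)
round 2: derive anc(b,d) via R3 from anc(b,c), cites(c,d)
round 2: derive anc(c,b) via R3 from anc(c,d), cites(d,b)
round 2: derive anc(c,f) via R3 from anc(c,g), cites(g,f)
round 2: derive anc(d,b) via R3 from anc(d,c), cites(c,b)
round 2: derive anc(d,d) via R3 from anc(d,c), cites(c,d)
round 2: derive anc(f,d) via R3 from anc(f,e), cites(e,d)
round 2: derive anc(f,f) via R3 from anc(f,e), cites(e,f)
round 2: derive anc(f,g) via R3 from anc(f,e), cites(e,g)
round 2: derive anc(g,b) via R3 from anc(g,d), cites(d,b)
round 2: derive anc(g,g) via R3 from anc(g,d), cites(d,g)
round 2: derive anc(b,g) via R4 from road(b,c), flow(c,g)
round 2: derive anc(c,c) via R4 from road(c,d), flow(d,c)
round 2: derive anc(c,e) via R4 from road(c,g), flow(g,e)
round 2: derive anc(d,g) via R4 from road(d,c), flow(c,g)
round 2: derive anc(g,c) via R4 from road(g,d), flow(d,c)
round 3: derive flow(b,e) via R1 from flow(b,g), road(g,e)
round 3: derive flow(b,f) via R1 from flow(b,g), road(g,f)
round 3: derive flow(d,e) via R1 from flow(d,g), road(g,e)
round 3: derive flow(d,f) via R1 from flow(d,g), road(g,f)
round 3: derive flow(g,g) via R1 from flow(g,c), road(c,g)
round 3: derive anc(b,f) via R3 from anc(b,g), cites(g,f)
round 3: derive anc(b,i) via R3 from anc(b,b), cites(b,i)
round 3: derive anc(c,i) via R3 from anc(c,b), cites(b,i)
round 3: derive anc(d,f) via R3 from anc(d,g), cites(g,f)
round 3: derive anc(d,i) via R3 from anc(d,b), cites(b,i)
round 3: derive anc(f,b) via R3 from anc(f,d), cites(d,b)
round 3: derive anc(g,i) via R3 from anc(g,b), cites(b,i)
round 3: derive anc(b,e) via R4 from road(b,c), flow(c,e)
round 3: derive anc(d,e) via R4 from road(d,c), flow(c,e)
round 4: derive anc(f,i) via R3 from anc(f,b), cites(b,i)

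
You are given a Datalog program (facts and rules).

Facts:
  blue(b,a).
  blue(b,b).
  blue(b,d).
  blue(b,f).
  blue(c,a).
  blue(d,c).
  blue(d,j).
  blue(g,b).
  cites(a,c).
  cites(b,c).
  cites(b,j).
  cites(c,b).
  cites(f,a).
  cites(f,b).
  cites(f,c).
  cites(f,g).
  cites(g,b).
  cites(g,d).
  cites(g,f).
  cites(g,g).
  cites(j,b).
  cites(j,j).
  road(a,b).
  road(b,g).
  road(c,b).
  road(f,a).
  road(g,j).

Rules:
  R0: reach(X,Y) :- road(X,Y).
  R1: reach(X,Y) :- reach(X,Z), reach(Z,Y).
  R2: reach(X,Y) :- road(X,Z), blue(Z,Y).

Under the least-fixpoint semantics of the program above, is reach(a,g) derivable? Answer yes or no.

round 1: derive reach(a,b) via R0 from road(a,b)
round 1: derive reach(b,g) via R0 from road(b,g)
round 1: derive reach(c,b) via R0 from road(c,b)
round 1: derive reach(f,a) via R0 from road(f,a)
round 1: derive reach(g,j) via R0 from road(g,j)
round 1: derive reach(a,a) via R2 from road(a,b), blue(b,a)
round 1: derive reach(a,d) via R2 from road(a,b), blue(b,d)
round 1: derive reach(a,f) via R2 from road(a,b), blue(b,f)
round 1: derive reach(b,b) via R2 from road(b,g), blue(g,b)
round 1: derive reach(c,a) via R2 from road(c,b), blue(b,a)
round 1: derive reach(c,d) via R2 from road(c,b), blue(b,d)
round 1: derive reach(c,f) via R2 from road(c,b), blue(b,f)
round 2: derive reach(a,g) via R1 from reach(a,b), reach(b,g)
round 2: derive reach(b,j) via R1 from reach(b,g), reach(g,j)
round 2: derive reach(c,g) via R1 from reach(c,b), reach(b,g)
round 2: derive reach(f,b) via R1 from reach(f,a), reach(a,b)
round 2: derive reach(f,d) via R1 from reach(f,a), reach(a,d)
round 2: derive reach(f,f) via R1 from reach(f,a), reach(a,f)
round 3: derive reach(a,j) via R1 from reach(a,b), reach(b,j)
round 3: derive reach(c,j) via R1 from reach(c,b), reach(b,j)
round 3: derive reach(f,g) via R1 from reach(f,a), reach(a,g)
round 3: derive reach(f,j) via R1 from reach(f,b), reach(b,j)

yes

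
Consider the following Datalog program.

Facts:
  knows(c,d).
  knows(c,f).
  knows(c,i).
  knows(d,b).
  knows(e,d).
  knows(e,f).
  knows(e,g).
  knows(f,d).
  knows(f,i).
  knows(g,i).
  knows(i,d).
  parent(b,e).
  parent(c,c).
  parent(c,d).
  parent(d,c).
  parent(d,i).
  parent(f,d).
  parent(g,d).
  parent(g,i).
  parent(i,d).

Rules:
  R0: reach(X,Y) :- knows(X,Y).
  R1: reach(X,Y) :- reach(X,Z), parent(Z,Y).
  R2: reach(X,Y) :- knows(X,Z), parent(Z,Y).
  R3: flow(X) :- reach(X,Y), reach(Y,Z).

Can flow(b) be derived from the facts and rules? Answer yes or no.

no

round 1: derive reach(c,d) via R0 from knows(c,d)
round 1: derive reach(c,f) via R0 from knows(c,f)
round 1: derive reach(c,i) via R0 from knows(c,i)
round 1: derive reach(d,b) via R0 from knows(d,b)
round 1: derive reach(e,d) via R0 from knows(e,d)
round 1: derive reach(e,f) via R0 from knows(e,f)
round 1: derive reach(e,g) via R0 from knows(e,g)
round 1: derive reach(f,d) via R0 from knows(f,d)
round 1: derive reach(f,i) via R0 from knows(f,i)
round 1: derive reach(g,i) via R0 from knows(g,i)
round 1: derive reach(i,d) via R0 from knows(i,d)
round 1: derive reach(c,c) via R2 from knows(c,d), parent(d,c)
round 1: derive reach(d,e) via R2 from knows(d,b), parent(b,e)
round 1: derive reach(e,c) via R2 from knows(e,d), parent(d,c)
round 1: derive reach(e,i) via R2 from knows(e,d), parent(d,i)
round 1: derive reach(f,c) via R2 from knows(f,d), parent(d,c)
round 1: derive reach(g,d) via R2 from knows(g,i), parent(i,d)
round 1: derive reach(i,c) via R2 from knows(i,d), parent(d,c)
round 1: derive reach(i,i) via R2 from knows(i,d), parent(d,i)
round 2: derive reach(g,c) via R1 from reach(g,d), parent(d,c)
round 2: derive flow(c) via R3 from reach(c,c), reach(c,c)
round 2: derive flow(d) via R3 from reach(d,e), reach(e,c)
round 2: derive flow(e) via R3 from reach(e,c), reach(c,c)
round 2: derive flow(f) via R3 from reach(f,c), reach(c,c)
round 2: derive flow(g) via R3 from reach(g,d), reach(d,b)
round 2: derive flow(i) via R3 from reach(i,c), reach(c,c)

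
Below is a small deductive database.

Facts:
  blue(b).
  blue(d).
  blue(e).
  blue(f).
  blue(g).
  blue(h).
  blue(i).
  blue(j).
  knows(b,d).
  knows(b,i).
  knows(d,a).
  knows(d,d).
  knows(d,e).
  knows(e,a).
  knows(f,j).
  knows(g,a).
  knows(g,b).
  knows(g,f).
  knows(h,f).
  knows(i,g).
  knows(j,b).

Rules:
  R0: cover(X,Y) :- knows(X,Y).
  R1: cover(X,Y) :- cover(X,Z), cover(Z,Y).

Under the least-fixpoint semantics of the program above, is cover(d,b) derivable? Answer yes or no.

no

round 1: derive cover(b,d) via R0 from knows(b,d)
round 1: derive cover(b,i) via R0 from knows(b,i)
round 1: derive cover(d,a) via R0 from knows(d,a)
round 1: derive cover(d,d) via R0 from knows(d,d)
round 1: derive cover(d,e) via R0 from knows(d,e)
round 1: derive cover(e,a) via R0 from knows(e,a)
round 1: derive cover(f,j) via R0 from knows(f,j)
round 1: derive cover(g,a) via R0 from knows(g,a)
round 1: derive cover(g,b) via R0 from knows(g,b)
round 1: derive cover(g,f) via R0 from knows(g,f)
round 1: derive cover(h,f) via R0 from knows(h,f)
round 1: derive cover(i,g) via R0 from knows(i,g)
round 1: derive cover(j,b) via R0 from knows(j,b)
round 2: derive cover(b,a) via R1 from cover(b,d), cover(d,a)
round 2: derive cover(b,e) via R1 from cover(b,d), cover(d,e)
round 2: derive cover(b,g) via R1 from cover(b,i), cover(i,g)
round 2: derive cover(f,b) via R1 from cover(f,j), cover(j,b)
round 2: derive cover(g,d) via R1 from cover(g,b), cover(b,d)
round 2: derive cover(g,i) via R1 from cover(g,b), cover(b,i)
round 2: derive cover(g,j) via R1 from cover(g,f), cover(f,j)
round 2: derive cover(h,j) via R1 from cover(h,f), cover(f,j)
round 2: derive cover(i,a) via R1 from cover(i,g), cover(g,a)
round 2: derive cover(i,b) via R1 from cover(i,g), cover(g,b)
round 2: derive cover(i,f) via R1 from cover(i,g), cover(g,f)
round 2: derive cover(j,d) via R1 from cover(j,b), cover(b,d)
round 2: derive cover(j,i) via R1 from cover(j,b), cover(b,i)
round 3: derive cover(b,b) via R1 from cover(b,g), cover(g,b)
round 3: derive cover(b,f) via R1 from cover(b,g), cover(g,f)
round 3: derive cover(b,j) via R1 from cover(b,g), cover(g,j)
round 3: derive cover(f,a) via R1 from cover(f,b), cover(b,a)
round 3: derive cover(f,d) via R1 from cover(f,b), cover(b,d)
round 3: derive cover(f,e) via R1 from cover(f,b), cover(b,e)
round 3: derive cover(f,g) via R1 from cover(f,b), cover(b,g)
round 3: derive cover(f,i) via R1 from cover(f,b), cover(b,i)
round 3: derive cover(g,e) via R1 from cover(g,b), cover(b,e)
round 3: derive cover(g,g) via R1 from cover(g,b), cover(b,g)
round 3: derive cover(h,b) via R1 from cover(h,f), cover(f,b)
round 3: derive cover(h,d) via R1 from cover(h,j), cover(j,d)
round 3: derive cover(h,i) via R1 from cover(h,j), cover(j,i)
round 3: derive cover(i,d) via R1 from cover(i,b), cover(b,d)
round 3: derive cover(i,e) via R1 from cover(i,b), cover(b,e)
round 3: derive cover(i,i) via R1 from cover(i,b), cover(b,i)
round 3: derive cover(i,j) via R1 from cover(i,f), cover(f,j)
round 3: derive cover(j,a) via R1 from cover(j,b), cover(b,a)
round 3: derive cover(j,e) via R1 from cover(j,b), cover(b,e)
round 3: derive cover(j,f) via R1 from cover(j,i), cover(i,f)
round 3: derive cover(j,g) via R1 from cover(j,b), cover(b,g)
round 4: derive cover(f,f) via R1 from cover(f,b), cover(b,f)
round 4: derive cover(h,a) via R1 from cover(h,b), cover(b,a)
round 4: derive cover(h,e) via R1 from cover(h,b), cover(b,e)
round 4: derive cover(h,g) via R1 from cover(h,b), cover(b,g)
round 4: derive cover(j,j) via R1 from cover(j,b), cover(b,j)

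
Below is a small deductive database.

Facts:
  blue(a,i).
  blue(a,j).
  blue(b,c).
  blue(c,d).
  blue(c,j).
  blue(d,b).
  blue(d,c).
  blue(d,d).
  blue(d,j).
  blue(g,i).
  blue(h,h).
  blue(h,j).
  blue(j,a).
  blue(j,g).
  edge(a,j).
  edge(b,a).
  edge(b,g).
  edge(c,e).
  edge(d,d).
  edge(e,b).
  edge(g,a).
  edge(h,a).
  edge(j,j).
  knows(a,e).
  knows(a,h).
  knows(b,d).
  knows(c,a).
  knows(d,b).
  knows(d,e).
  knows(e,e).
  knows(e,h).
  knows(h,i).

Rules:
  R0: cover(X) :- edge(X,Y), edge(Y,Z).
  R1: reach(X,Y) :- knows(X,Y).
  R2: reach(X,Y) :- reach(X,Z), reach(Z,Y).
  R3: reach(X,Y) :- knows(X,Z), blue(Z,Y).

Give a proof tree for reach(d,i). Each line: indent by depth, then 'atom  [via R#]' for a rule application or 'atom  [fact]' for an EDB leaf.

round 1: derive reach(a,e) via R1 from knows(a,e)
round 1: derive reach(a,h) via R1 from knows(a,h)
round 1: derive reach(b,d) via R1 from knows(b,d)
round 1: derive reach(c,a) via R1 from knows(c,a)
round 1: derive reach(d,b) via R1 from knows(d,b)
round 1: derive reach(d,e) via R1 from knows(d,e)
round 1: derive reach(e,e) via R1 from knows(e,e)
round 1: derive reach(e,h) via R1 from knows(e,h)
round 1: derive reach(h,i) via R1 from knows(h,i)
round 1: derive reach(a,j) via R3 from knows(a,h), blue(h,j)
round 1: derive reach(b,b) via R3 from knows(b,d), blue(d,b)
round 1: derive reach(b,c) via R3 from knows(b,d), blue(d,c)
round 1: derive reach(b,j) via R3 from knows(b,d), blue(d,j)
round 1: derive reach(c,i) via R3 from knows(c,a), blue(a,i)
round 1: derive reach(c,j) via R3 from knows(c,a), blue(a,j)
round 1: derive reach(d,c) via R3 from knows(d,b), blue(b,c)
round 1: derive reach(e,j) via R3 from knows(e,h), blue(h,j)
round 2: derive reach(a,i) via R2 from reach(a,h), reach(h,i)
round 2: derive reach(b,a) via R2 from reach(b,c), reach(c,a)
round 2: derive reach(b,e) via R2 from reach(b,d), reach(d,e)
round 2: derive reach(b,i) via R2 from reach(b,c), reach(c,i)
round 2: derive reach(c,e) via R2 from reach(c,a), reach(a,e)
round 2: derive reach(c,h) via R2 from reach(c,a), reach(a,h)
round 2: derive reach(d,a) via R2 from reach(d,c), reach(c,a)
round 2: derive reach(d,d) via R2 from reach(d,b), reach(b,d)
round 2: derive reach(d,h) via R2 from reach(d,e), reach(e,h)
round 2: derive reach(d,i) via R2 from reach(d,c), reach(c,i)
round 2: derive reach(d,j) via R2 from reach(d,b), reach(b,j)
round 2: derive reach(e,i) via R2 from reach(e,h), reach(h,i)
round 3: derive reach(b,h) via R2 from reach(b,a), reach(a,h)

reach(d,i)  [via R2]
  reach(d,c)  [via R3]
    knows(d,b)  [fact]
    blue(b,c)  [fact]
  reach(c,i)  [via R3]
    knows(c,a)  [fact]
    blue(a,i)  [fact]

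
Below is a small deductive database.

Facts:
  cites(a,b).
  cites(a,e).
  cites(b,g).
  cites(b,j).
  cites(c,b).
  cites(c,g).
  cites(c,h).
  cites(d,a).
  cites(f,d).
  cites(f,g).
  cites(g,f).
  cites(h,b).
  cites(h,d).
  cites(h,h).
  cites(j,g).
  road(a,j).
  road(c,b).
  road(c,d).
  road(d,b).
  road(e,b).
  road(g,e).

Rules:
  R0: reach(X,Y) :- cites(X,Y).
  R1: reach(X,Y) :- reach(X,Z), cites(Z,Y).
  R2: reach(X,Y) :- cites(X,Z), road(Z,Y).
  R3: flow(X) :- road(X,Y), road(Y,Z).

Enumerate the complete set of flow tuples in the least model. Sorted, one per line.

flow(c)
flow(g)

round 1: derive flow(c) via R3 from road(c,d), road(d,b)
round 1: derive flow(g) via R3 from road(g,e), road(e,b)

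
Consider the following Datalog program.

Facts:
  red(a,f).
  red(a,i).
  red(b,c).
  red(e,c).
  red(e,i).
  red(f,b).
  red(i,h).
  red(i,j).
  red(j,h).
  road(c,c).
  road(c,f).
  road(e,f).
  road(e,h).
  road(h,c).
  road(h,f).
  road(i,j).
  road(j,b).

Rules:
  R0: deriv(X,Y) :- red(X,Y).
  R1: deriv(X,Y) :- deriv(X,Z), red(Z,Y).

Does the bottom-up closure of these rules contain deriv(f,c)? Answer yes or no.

yes

round 1: derive deriv(a,f) via R0 from red(a,f)
round 1: derive deriv(a,i) via R0 from red(a,i)
round 1: derive deriv(b,c) via R0 from red(b,c)
round 1: derive deriv(e,c) via R0 from red(e,c)
round 1: derive deriv(e,i) via R0 from red(e,i)
round 1: derive deriv(f,b) via R0 from red(f,b)
round 1: derive deriv(i,h) via R0 from red(i,h)
round 1: derive deriv(i,j) via R0 from red(i,j)
round 1: derive deriv(j,h) via R0 from red(j,h)
round 2: derive deriv(a,b) via R1 from deriv(a,f), red(f,b)
round 2: derive deriv(a,h) via R1 from deriv(a,i), red(i,h)
round 2: derive deriv(a,j) via R1 from deriv(a,i), red(i,j)
round 2: derive deriv(e,h) via R1 from deriv(e,i), red(i,h)
round 2: derive deriv(e,j) via R1 from deriv(e,i), red(i,j)
round 2: derive deriv(f,c) via R1 from deriv(f,b), red(b,c)
round 3: derive deriv(a,c) via R1 from deriv(a,b), red(b,c)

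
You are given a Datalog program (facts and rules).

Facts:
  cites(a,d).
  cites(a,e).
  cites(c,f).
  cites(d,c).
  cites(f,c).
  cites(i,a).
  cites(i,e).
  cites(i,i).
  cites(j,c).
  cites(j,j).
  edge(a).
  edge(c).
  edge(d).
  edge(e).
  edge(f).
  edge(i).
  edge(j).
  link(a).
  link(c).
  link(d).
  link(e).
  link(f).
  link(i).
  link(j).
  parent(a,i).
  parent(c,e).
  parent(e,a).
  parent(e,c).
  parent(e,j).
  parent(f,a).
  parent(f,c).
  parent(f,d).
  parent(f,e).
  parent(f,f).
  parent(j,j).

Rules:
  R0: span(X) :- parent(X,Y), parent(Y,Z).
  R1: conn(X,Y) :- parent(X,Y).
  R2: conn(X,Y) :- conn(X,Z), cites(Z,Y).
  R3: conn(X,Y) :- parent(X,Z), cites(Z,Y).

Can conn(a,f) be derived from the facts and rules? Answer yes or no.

yes

round 1: derive conn(a,i) via R1 from parent(a,i)
round 1: derive conn(c,e) via R1 from parent(c,e)
round 1: derive conn(e,a) via R1 from parent(e,a)
round 1: derive conn(e,c) via R1 from parent(e,c)
round 1: derive conn(e,j) via R1 from parent(e,j)
round 1: derive conn(f,a) via R1 from parent(f,a)
round 1: derive conn(f,c) via R1 from parent(f,c)
round 1: derive conn(f,d) via R1 from parent(f,d)
round 1: derive conn(f,e) via R1 from parent(f,e)
round 1: derive conn(f,f) via R1 from parent(f,f)
round 1: derive conn(j,j) via R1 from parent(j,j)
round 1: derive conn(a,a) via R3 from parent(a,i), cites(i,a)
round 1: derive conn(a,e) via R3 from parent(a,i), cites(i,e)
round 1: derive conn(e,d) via R3 from parent(e,a), cites(a,d)
round 1: derive conn(e,e) via R3 from parent(e,a), cites(a,e)
round 1: derive conn(e,f) via R3 from parent(e,c), cites(c,f)
round 1: derive conn(j,c) via R3 from parent(j,j), cites(j,c)
round 2: derive conn(a,d) via R2 from conn(a,a), cites(a,d)
round 2: derive conn(j,f) via R2 from conn(j,c), cites(c,f)
round 3: derive conn(a,c) via R2 from conn(a,d), cites(d,c)
round 4: derive conn(a,f) via R2 from conn(a,c), cites(c,f)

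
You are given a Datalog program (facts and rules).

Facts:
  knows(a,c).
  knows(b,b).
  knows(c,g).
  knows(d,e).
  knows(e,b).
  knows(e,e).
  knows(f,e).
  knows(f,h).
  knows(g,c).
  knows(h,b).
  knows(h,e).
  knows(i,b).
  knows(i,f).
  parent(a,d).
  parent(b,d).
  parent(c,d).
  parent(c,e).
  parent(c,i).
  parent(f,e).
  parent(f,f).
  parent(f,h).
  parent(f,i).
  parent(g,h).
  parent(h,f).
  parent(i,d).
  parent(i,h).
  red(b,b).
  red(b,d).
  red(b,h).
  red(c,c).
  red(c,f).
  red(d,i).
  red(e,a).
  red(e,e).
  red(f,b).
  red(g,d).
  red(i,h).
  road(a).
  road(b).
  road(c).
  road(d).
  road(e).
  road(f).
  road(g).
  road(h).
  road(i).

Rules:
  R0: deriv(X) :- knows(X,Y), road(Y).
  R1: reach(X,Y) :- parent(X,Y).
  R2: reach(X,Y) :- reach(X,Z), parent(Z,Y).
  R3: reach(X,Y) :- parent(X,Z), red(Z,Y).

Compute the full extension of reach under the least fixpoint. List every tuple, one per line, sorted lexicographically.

round 1: derive reach(a,d) via R1 from parent(a,d)
round 1: derive reach(b,d) via R1 from parent(b,d)
round 1: derive reach(c,d) via R1 from parent(c,d)
round 1: derive reach(c,e) via R1 from parent(c,e)
round 1: derive reach(c,i) via R1 from parent(c,i)
round 1: derive reach(f,e) via R1 from parent(f,e)
round 1: derive reach(f,f) via R1 from parent(f,f)
round 1: derive reach(f,h) via R1 from parent(f,h)
round 1: derive reach(f,i) via R1 from parent(f,i)
round 1: derive reach(g,h) via R1 from parent(g,h)
round 1: derive reach(h,f) via R1 from parent(h,f)
round 1: derive reach(i,d) via R1 from parent(i,d)
round 1: derive reach(i,h) via R1 from parent(i,h)
round 1: derive reach(a,i) via R3 from parent(a,d), red(d,i)
round 1: derive reach(b,i) via R3 from parent(b,d), red(d,i)
round 1: derive reach(c,a) via R3 from parent(c,e), red(e,a)
round 1: derive reach(c,h) via R3 from parent(c,i), red(i,h)
round 1: derive reach(f,a) via R3 from parent(f,e), red(e,a)
round 1: derive reach(f,b) via R3 from parent(f,f), red(f,b)
round 1: derive reach(h,b) via R3 from parent(h,f), red(f,b)
round 1: derive reach(i,i) via R3 from parent(i,d), red(d,i)
round 2: derive reach(a,h) via R2 from reach(a,i), parent(i,h)
round 2: derive reach(b,h) via R2 from reach(b,i), parent(i,h)
round 2: derive reach(c,f) via R2 from reach(c,h), parent(h,f)
round 2: derive reach(f,d) via R2 from reach(f,a), parent(a,d)
round 2: derive reach(g,f) via R2 from reach(g,h), parent(h,f)
round 2: derive reach(h,d) via R2 from reach(h,b), parent(b,d)
round 2: derive reach(h,e) via R2 from reach(h,f), parent(f,e)
round 2: derive reach(h,h) via R2 from reach(h,f), parent(f,h)
round 2: derive reach(h,i) via R2 from reach(h,f), parent(f,i)
round 2: derive reach(i,f) via R2 from reach(i,h), parent(h,f)
round 3: derive reach(a,f) via R2 from reach(a,h), parent(h,f)
round 3: derive reach(b,f) via R2 from reach(b,h), parent(h,f)
round 3: derive reach(g,e) via R2 from reach(g,f), parent(f,e)
round 3: derive reach(g,i) via R2 from reach(g,f), parent(f,i)
round 3: derive reach(i,e) via R2 from reach(i,f), parent(f,e)
round 4: derive reach(a,e) via R2 from reach(a,f), parent(f,e)
round 4: derive reach(b,e) via R2 from reach(b,f), parent(f,e)
round 4: derive reach(g,d) via R2 from reach(g,i), parent(i,d)

reach(a,d)
reach(a,e)
reach(a,f)
reach(a,h)
reach(a,i)
reach(b,d)
reach(b,e)
reach(b,f)
reach(b,h)
reach(b,i)
reach(c,a)
reach(c,d)
reach(c,e)
reach(c,f)
reach(c,h)
reach(c,i)
reach(f,a)
reach(f,b)
reach(f,d)
reach(f,e)
reach(f,f)
reach(f,h)
reach(f,i)
reach(g,d)
reach(g,e)
reach(g,f)
reach(g,h)
reach(g,i)
reach(h,b)
reach(h,d)
reach(h,e)
reach(h,f)
reach(h,h)
reach(h,i)
reach(i,d)
reach(i,e)
reach(i,f)
reach(i,h)
reach(i,i)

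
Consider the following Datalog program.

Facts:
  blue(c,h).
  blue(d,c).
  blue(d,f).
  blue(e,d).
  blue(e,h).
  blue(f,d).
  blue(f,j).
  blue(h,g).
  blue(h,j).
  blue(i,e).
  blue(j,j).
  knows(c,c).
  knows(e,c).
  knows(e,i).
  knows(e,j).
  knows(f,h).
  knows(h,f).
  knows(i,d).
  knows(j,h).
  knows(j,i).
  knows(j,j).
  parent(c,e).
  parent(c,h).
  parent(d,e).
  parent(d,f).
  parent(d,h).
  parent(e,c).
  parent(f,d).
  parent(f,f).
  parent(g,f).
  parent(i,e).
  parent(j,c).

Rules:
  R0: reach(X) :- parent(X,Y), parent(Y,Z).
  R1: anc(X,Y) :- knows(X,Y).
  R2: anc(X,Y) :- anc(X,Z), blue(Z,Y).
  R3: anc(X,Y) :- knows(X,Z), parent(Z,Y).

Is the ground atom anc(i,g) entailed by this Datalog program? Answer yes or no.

yes

round 1: derive anc(c,c) via R1 from knows(c,c)
round 1: derive anc(e,c) via R1 from knows(e,c)
round 1: derive anc(e,i) via R1 from knows(e,i)
round 1: derive anc(e,j) via R1 from knows(e,j)
round 1: derive anc(f,h) via R1 from knows(f,h)
round 1: derive anc(h,f) via R1 from knows(h,f)
round 1: derive anc(i,d) via R1 from knows(i,d)
round 1: derive anc(j,h) via R1 from knows(j,h)
round 1: derive anc(j,i) via R1 from knows(j,i)
round 1: derive anc(j,j) via R1 from knows(j,j)
round 1: derive anc(c,e) via R3 from knows(c,c), parent(c,e)
round 1: derive anc(c,h) via R3 from knows(c,c), parent(c,h)
round 1: derive anc(e,e) via R3 from knows(e,c), parent(c,e)
round 1: derive anc(e,h) via R3 from knows(e,c), parent(c,h)
round 1: derive anc(h,d) via R3 from knows(h,f), parent(f,d)
round 1: derive anc(i,e) via R3 from knows(i,d), parent(d,e)
round 1: derive anc(i,f) via R3 from knows(i,d), parent(d,f)
round 1: derive anc(i,h) via R3 from knows(i,d), parent(d,h)
round 1: derive anc(j,c) via R3 from knows(j,j), parent(j,c)
round 1: derive anc(j,e) via R3 from knows(j,i), parent(i,e)
round 2: derive anc(c,d) via R2 from anc(c,e), blue(e,d)
round 2: derive anc(c,g) via R2 from anc(c,h), blue(h,g)
round 2: derive anc(c,j) via R2 from anc(c,h), blue(h,j)
round 2: derive anc(e,d) via R2 from anc(e,e), blue(e,d)
round 2: derive anc(e,g) via R2 from anc(e,h), blue(h,g)
round 2: derive anc(f,g) via R2 from anc(f,h), blue(h,g)
round 2: derive anc(f,j) via R2 from anc(f,h), blue(h,j)
round 2: derive anc(h,c) via R2 from anc(h,d), blue(d,c)
round 2: derive anc(h,j) via R2 from anc(h,f), blue(f,j)
round 2: derive anc(i,c) via R2 from anc(i,d), blue(d,c)
round 2: derive anc(i,g) via R2 from anc(i,h), blue(h,g)
round 2: derive anc(i,j) via R2 from anc(i,f), blue(f,j)
round 2: derive anc(j,d) via R2 from anc(j,e), blue(e,d)
round 2: derive anc(j,g) via R2 from anc(j,h), blue(h,g)
round 3: derive anc(c,f) via R2 from anc(c,d), blue(d,f)
round 3: derive anc(e,f) via R2 from anc(e,d), blue(d,f)
round 3: derive anc(h,h) via R2 from anc(h,c), blue(c,h)
round 3: derive anc(j,f) via R2 from anc(j,d), blue(d,f)
round 4: derive anc(h,g) via R2 from anc(h,h), blue(h,g)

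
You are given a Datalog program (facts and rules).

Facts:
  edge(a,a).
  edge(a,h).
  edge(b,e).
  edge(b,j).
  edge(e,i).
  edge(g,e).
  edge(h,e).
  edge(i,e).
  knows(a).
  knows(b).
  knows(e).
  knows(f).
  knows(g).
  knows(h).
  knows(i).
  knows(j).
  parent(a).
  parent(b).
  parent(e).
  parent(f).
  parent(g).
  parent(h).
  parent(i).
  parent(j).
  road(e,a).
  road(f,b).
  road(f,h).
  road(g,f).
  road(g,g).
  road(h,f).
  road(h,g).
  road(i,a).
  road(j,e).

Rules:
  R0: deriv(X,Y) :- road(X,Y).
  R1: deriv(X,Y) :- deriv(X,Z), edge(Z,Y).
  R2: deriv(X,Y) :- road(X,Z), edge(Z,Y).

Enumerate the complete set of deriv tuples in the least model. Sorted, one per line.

round 1: derive deriv(e,a) via R0 from road(e,a)
round 1: derive deriv(f,b) via R0 from road(f,b)
round 1: derive deriv(f,h) via R0 from road(f,h)
round 1: derive deriv(g,f) via R0 from road(g,f)
round 1: derive deriv(g,g) via R0 from road(g,g)
round 1: derive deriv(h,f) via R0 from road(h,f)
round 1: derive deriv(h,g) via R0 from road(h,g)
round 1: derive deriv(i,a) via R0 from road(i,a)
round 1: derive deriv(j,e) via R0 from road(j,e)
round 1: derive deriv(e,h) via R2 from road(e,a), edge(a,h)
round 1: derive deriv(f,e) via R2 from road(f,b), edge(b,e)
round 1: derive deriv(f,j) via R2 from road(f,b), edge(b,j)
round 1: derive deriv(g,e) via R2 from road(g,g), edge(g,e)
round 1: derive deriv(h,e) via R2 from road(h,g), edge(g,e)
round 1: derive deriv(i,h) via R2 from road(i,a), edge(a,h)
round 1: derive deriv(j,i) via R2 from road(j,e), edge(e,i)
round 2: derive deriv(e,e) via R1 from deriv(e,h), edge(h,e)
round 2: derive deriv(f,i) via R1 from deriv(f,e), edge(e,i)
round 2: derive deriv(g,i) via R1 from deriv(g,e), edge(e,i)
round 2: derive deriv(h,i) via R1 from deriv(h,e), edge(e,i)
round 2: derive deriv(i,e) via R1 from deriv(i,h), edge(h,e)
round 3: derive deriv(e,i) via R1 from deriv(e,e), edge(e,i)
round 3: derive deriv(i,i) via R1 from deriv(i,e), edge(e,i)

deriv(e,a)
deriv(e,e)
deriv(e,h)
deriv(e,i)
deriv(f,b)
deriv(f,e)
deriv(f,h)
deriv(f,i)
deriv(f,j)
deriv(g,e)
deriv(g,f)
deriv(g,g)
deriv(g,i)
deriv(h,e)
deriv(h,f)
deriv(h,g)
deriv(h,i)
deriv(i,a)
deriv(i,e)
deriv(i,h)
deriv(i,i)
deriv(j,e)
deriv(j,i)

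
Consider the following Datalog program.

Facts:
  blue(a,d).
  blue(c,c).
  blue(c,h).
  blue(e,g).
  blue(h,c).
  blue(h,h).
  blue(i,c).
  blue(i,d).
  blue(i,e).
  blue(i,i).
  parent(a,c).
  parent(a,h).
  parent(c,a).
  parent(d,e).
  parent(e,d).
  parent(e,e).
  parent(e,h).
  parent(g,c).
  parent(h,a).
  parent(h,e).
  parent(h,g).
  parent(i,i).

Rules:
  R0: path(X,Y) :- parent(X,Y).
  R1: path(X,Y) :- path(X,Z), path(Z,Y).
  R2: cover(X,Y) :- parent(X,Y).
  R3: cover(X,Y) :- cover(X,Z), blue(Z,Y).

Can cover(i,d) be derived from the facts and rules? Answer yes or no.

round 1: derive cover(a,c) via R2 from parent(a,c)
round 1: derive cover(a,h) via R2 from parent(a,h)
round 1: derive cover(c,a) via R2 from parent(c,a)
round 1: derive cover(d,e) via R2 from parent(d,e)
round 1: derive cover(e,d) via R2 from parent(e,d)
round 1: derive cover(e,e) via R2 from parent(e,e)
round 1: derive cover(e,h) via R2 from parent(e,h)
round 1: derive cover(g,c) via R2 from parent(g,c)
round 1: derive cover(h,a) via R2 from parent(h,a)
round 1: derive cover(h,e) via R2 from parent(h,e)
round 1: derive cover(h,g) via R2 from parent(h,g)
round 1: derive cover(i,i) via R2 from parent(i,i)
round 2: derive cover(c,d) via R3 from cover(c,a), blue(a,d)
round 2: derive cover(d,g) via R3 from cover(d,e), blue(e,g)
round 2: derive cover(e,c) via R3 from cover(e,h), blue(h,c)
round 2: derive cover(e,g) via R3 from cover(e,e), blue(e,g)
round 2: derive cover(g,h) via R3 from cover(g,c), blue(c,h)
round 2: derive cover(h,d) via R3 from cover(h,a), blue(a,d)
round 2: derive cover(i,c) via R3 from cover(i,i), blue(i,c)
round 2: derive cover(i,d) via R3 from cover(i,i), blue(i,d)
round 2: derive cover(i,e) via R3 from cover(i,i), blue(i,e)
round 3: derive cover(i,g) via R3 from cover(i,e), blue(e,g)
round 3: derive cover(i,h) via R3 from cover(i,c), blue(c,h)

yes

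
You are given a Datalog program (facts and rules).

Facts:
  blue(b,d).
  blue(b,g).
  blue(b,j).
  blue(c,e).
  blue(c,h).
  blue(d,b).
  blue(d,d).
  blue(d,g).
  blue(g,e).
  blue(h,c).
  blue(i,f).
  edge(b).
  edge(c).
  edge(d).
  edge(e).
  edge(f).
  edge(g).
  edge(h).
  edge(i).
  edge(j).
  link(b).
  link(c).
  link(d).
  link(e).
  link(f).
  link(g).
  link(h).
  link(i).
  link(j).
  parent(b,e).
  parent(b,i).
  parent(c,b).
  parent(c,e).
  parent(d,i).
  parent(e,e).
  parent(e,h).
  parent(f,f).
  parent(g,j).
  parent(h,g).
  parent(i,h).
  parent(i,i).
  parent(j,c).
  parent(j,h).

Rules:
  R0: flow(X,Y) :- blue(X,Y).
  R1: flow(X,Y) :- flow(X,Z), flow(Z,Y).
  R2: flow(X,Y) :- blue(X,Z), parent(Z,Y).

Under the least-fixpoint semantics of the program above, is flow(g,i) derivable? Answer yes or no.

yes

round 1: derive flow(b,d) via R0 from blue(b,d)
round 1: derive flow(b,g) via R0 from blue(b,g)
round 1: derive flow(b,j) via R0 from blue(b,j)
round 1: derive flow(c,e) via R0 from blue(c,e)
round 1: derive flow(c,h) via R0 from blue(c,h)
round 1: derive flow(d,b) via R0 from blue(d,b)
round 1: derive flow(d,d) via R0 from blue(d,d)
round 1: derive flow(d,g) via R0 from blue(d,g)
round 1: derive flow(g,e) via R0 from blue(g,e)
round 1: derive flow(h,c) via R0 from blue(h,c)
round 1: derive flow(i,f) via R0 from blue(i,f)
round 1: derive flow(b,c) via R2 from blue(b,j), parent(j,c)
round 1: derive flow(b,h) via R2 from blue(b,j), parent(j,h)
round 1: derive flow(b,i) via R2 from blue(b,d), parent(d,i)
round 1: derive flow(c,g) via R2 from blue(c,h), parent(h,g)
round 1: derive flow(d,e) via R2 from blue(d,b), parent(b,e)
round 1: derive flow(d,i) via R2 from blue(d,b), parent(b,i)
round 1: derive flow(d,j) via R2 from blue(d,g), parent(g,j)
round 1: derive flow(g,h) via R2 from blue(g,e), parent(e,h)
round 1: derive flow(h,b) via R2 from blue(h,c), parent(c,b)
round 1: derive flow(h,e) via R2 from blue(h,c), parent(c,e)
round 2: derive flow(b,b) via R1 from flow(b,d), flow(d,b)
round 2: derive flow(b,e) via R1 from flow(b,c), flow(c,e)
round 2: derive flow(b,f) via R1 from flow(b,i), flow(i,f)
round 2: derive flow(c,b) via R1 from flow(c,h), flow(h,b)
round 2: derive flow(c,c) via R1 from flow(c,h), flow(h,c)
round 2: derive flow(d,c) via R1 from flow(d,b), flow(b,c)
round 2: derive flow(d,f) via R1 from flow(d,i), flow(i,f)
round 2: derive flow(d,h) via R1 from flow(d,b), flow(b,h)
round 2: derive flow(g,b) via R1 from flow(g,h), flow(h,b)
round 2: derive flow(g,c) via R1 from flow(g,h), flow(h,c)
round 2: derive flow(h,d) via R1 from flow(h,b), flow(b,d)
round 2: derive flow(h,g) via R1 from flow(h,b), flow(b,g)
round 2: derive flow(h,h) via R1 from flow(h,b), flow(b,h)
round 2: derive flow(h,i) via R1 from flow(h,b), flow(b,i)
round 2: derive flow(h,j) via R1 from flow(h,b), flow(b,j)
round 3: derive flow(c,d) via R1 from flow(c,b), flow(b,d)
round 3: derive flow(c,f) via R1 from flow(c,b), flow(b,f)
round 3: derive flow(c,i) via R1 from flow(c,b), flow(b,i)
round 3: derive flow(c,j) via R1 from flow(c,b), flow(b,j)
round 3: derive flow(g,d) via R1 from flow(g,b), flow(b,d)
round 3: derive flow(g,f) via R1 from flow(g,b), flow(b,f)
round 3: derive flow(g,g) via R1 from flow(g,b), flow(b,g)
round 3: derive flow(g,i) via R1 from flow(g,b), flow(b,i)
round 3: derive flow(g,j) via R1 from flow(g,b), flow(b,j)
round 3: derive flow(h,f) via R1 from flow(h,b), flow(b,f)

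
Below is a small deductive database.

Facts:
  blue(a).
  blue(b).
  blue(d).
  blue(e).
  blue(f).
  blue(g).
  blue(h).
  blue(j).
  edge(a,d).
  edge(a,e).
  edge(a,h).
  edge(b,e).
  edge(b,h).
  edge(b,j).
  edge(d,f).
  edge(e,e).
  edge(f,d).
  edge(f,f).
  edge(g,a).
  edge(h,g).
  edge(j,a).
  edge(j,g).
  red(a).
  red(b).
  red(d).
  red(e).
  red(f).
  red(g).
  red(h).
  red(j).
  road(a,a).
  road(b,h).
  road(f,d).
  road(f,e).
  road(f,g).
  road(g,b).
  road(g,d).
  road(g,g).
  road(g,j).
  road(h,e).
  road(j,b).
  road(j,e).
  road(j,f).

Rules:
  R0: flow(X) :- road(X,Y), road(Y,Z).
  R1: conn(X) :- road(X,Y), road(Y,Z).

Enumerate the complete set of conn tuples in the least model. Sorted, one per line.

round 1: derive conn(a) via R1 from road(a,a), road(a,a)
round 1: derive conn(b) via R1 from road(b,h), road(h,e)
round 1: derive conn(f) via R1 from road(f,g), road(g,b)
round 1: derive conn(g) via R1 from road(g,b), road(b,h)
round 1: derive conn(j) via R1 from road(j,b), road(b,h)

conn(a)
conn(b)
conn(f)
conn(g)
conn(j)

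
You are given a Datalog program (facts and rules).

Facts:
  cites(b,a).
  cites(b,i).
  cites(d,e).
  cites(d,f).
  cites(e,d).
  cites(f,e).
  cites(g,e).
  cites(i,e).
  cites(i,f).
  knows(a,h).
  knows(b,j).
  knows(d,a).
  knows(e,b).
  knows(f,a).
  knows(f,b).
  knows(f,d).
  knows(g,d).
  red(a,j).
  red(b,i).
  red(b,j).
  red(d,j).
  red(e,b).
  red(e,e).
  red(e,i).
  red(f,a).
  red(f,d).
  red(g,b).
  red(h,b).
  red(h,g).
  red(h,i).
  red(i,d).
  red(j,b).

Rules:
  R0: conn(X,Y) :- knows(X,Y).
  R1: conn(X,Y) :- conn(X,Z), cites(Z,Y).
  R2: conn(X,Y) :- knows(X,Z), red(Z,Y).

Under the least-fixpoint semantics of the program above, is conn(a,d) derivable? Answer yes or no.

round 1: derive conn(a,h) via R0 from knows(a,h)
round 1: derive conn(b,j) via R0 from knows(b,j)
round 1: derive conn(d,a) via R0 from knows(d,a)
round 1: derive conn(e,b) via R0 from knows(e,b)
round 1: derive conn(f,a) via R0 from knows(f,a)
round 1: derive conn(f,b) via R0 from knows(f,b)
round 1: derive conn(f,d) via R0 from knows(f,d)
round 1: derive conn(g,d) via R0 from knows(g,d)
round 1: derive conn(a,b) via R2 from knows(a,h), red(h,b)
round 1: derive conn(a,g) via R2 from knows(a,h), red(h,g)
round 1: derive conn(a,i) via R2 from knows(a,h), red(h,i)
round 1: derive conn(b,b) via R2 from knows(b,j), red(j,b)
round 1: derive conn(d,j) via R2 from knows(d,a), red(a,j)
round 1: derive conn(e,i) via R2 from knows(e,b), red(b,i)
round 1: derive conn(e,j) via R2 from knows(e,b), red(b,j)
round 1: derive conn(f,i) via R2 from knows(f,b), red(b,i)
round 1: derive conn(f,j) via R2 from knows(f,a), red(a,j)
round 1: derive conn(g,j) via R2 from knows(g,d), red(d,j)
round 2: derive conn(a,a) via R1 from conn(a,b), cites(b,a)
round 2: derive conn(a,e) via R1 from conn(a,g), cites(g,e)
round 2: derive conn(a,f) via R1 from conn(a,i), cites(i,f)
round 2: derive conn(b,a) via R1 from conn(b,b), cites(b,a)
round 2: derive conn(b,i) via R1 from conn(b,b), cites(b,i)
round 2: derive conn(e,a) via R1 from conn(e,b), cites(b,a)
round 2: derive conn(e,e) via R1 from conn(e,i), cites(i,e)
round 2: derive conn(e,f) via R1 from conn(e,i), cites(i,f)
round 2: derive conn(f,e) via R1 from conn(f,d), cites(d,e)
round 2: derive conn(f,f) via R1 from conn(f,d), cites(d,f)
round 2: derive conn(g,e) via R1 from conn(g,d), cites(d,e)
round 2: derive conn(g,f) via R1 from conn(g,d), cites(d,f)
round 3: derive conn(a,d) via R1 from conn(a,e), cites(e,d)
round 3: derive conn(b,e) via R1 from conn(b,i), cites(i,e)
round 3: derive conn(b,f) via R1 from conn(b,i), cites(i,f)
round 3: derive conn(e,d) via R1 from conn(e,e), cites(e,d)
round 4: derive conn(b,d) via R1 from conn(b,e), cites(e,d)

yes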